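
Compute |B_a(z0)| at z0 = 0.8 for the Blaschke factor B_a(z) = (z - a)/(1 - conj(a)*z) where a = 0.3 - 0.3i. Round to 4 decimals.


Step 1: Numerator z0 - a = 0.8 - (0.3 - 0.3i) = 0.5 + 0.3i
Step 2: Denominator 1 - conj(a)*z0 = 1 - (0.3 + 0.3i)*0.8 = 0.76 - 0.24i
Step 3: |z0 - a|^2 = 0.5^2 + 0.3^2 = 0.34; |1 - conj(a)*z0|^2 = 0.76^2 + (-0.24)^2 = 0.6352
Step 4: |B_a(0.8)| = sqrt(0.34 / 0.6352) = sqrt(0.535264)
Step 5: = 0.7316

0.7316


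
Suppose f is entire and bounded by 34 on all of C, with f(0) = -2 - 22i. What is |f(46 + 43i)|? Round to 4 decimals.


Step 1: By Liouville's theorem, a bounded entire function is constant.
Step 2: f(z) = f(0) = -2 - 22i for all z.
Step 3: |f(w)| = |-2 - 22i| = sqrt(4 + 484)
Step 4: = 22.0907

22.0907


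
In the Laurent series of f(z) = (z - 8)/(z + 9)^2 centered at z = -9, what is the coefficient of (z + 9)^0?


Step 1: Write the numerator in powers of (z + 9): z - 8 = (z + 9) + (1*(-9) - 8) = (z + 9) - 17
Step 2: Divide by (z + 9)^2: f(z) = -17(z + 9)^(-2) + (z + 9)^(-1)
Step 3: This finite sum is the Laurent series of f about z = -9.
Step 4: Only the powers -2 and -1 appear, so the coefficient of (z + 9)^0 = 0

0


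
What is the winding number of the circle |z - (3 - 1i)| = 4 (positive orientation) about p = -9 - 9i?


Step 1: Center c = (3, -1), radius = 4
Step 2: |p - c|^2 = (-12)^2 + (-8)^2 = 208
Step 3: r^2 = 16
Step 4: |p-c| > r so winding number = 0

0


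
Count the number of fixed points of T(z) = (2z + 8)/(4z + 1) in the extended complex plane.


Step 1: Fixed points satisfy T(z) = z
Step 2: 4z^2 - z - 8 = 0
Step 3: Discriminant = (-1)^2 - 4*4*(-8) = 129
Step 4: Number of fixed points = 2

2


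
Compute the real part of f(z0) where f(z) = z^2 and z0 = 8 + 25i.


Step 1: z0 = 8 + 25i
Step 2: z0^2 = 8^2 - 25^2 + 400i
Step 3: real part = 64 - 625 = -561

-561


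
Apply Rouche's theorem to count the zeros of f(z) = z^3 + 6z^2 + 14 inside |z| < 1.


Step 1: On |z| = 1 the three terms have sizes |z^3| = 1^3 = 1, |6z^2| = 6*1^2 = 6, |14| = 14
Step 2: The dominant term is g(z) = 14; let h(z) = z^3 + 6z^2 so f = g + h
Step 3: On |z| = 1: |g| = 14 and |h| <= 1 + 6 = 7
Step 4: Since 14 > 7, |h| < |g| on |z| = 1, so by Rouche f has the same number of zeros as g inside |z| < 1
Step 5: g(z) = 14 is a nonzero constant with no zeros inside |z| < 1. Answer = 0

0


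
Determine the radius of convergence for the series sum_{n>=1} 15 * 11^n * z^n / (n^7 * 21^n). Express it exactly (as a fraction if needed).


Step 1: General term a_n = 15 * 11^n / (n^7 * 21^n)
Step 2: By the root test, |a_n|^(1/n) = 15^(1/n) * 11 / (n^(7/n) * 21) -> 11/21 as n -> infinity (since 15^(1/n) -> 1 and n^(7/n) -> 1)
Step 3: R = 1/lim|a_n|^(1/n) = 21/11

21/11


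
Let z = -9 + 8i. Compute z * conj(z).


Step 1: conj(z) = -9 - 8i
Step 2: z * conj(z) = (-9)^2 + 8^2
Step 3: = 81 + 64 = 145

145


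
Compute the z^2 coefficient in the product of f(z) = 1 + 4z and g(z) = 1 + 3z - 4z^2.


Step 1: z^2 term in f*g comes from: (1)*(-4z^2) + (4z)*(3z) + (0)*(1)
Step 2: = -4 + 12 + 0
Step 3: = 8

8


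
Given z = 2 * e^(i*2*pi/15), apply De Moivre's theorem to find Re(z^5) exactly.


Step 1: By De Moivre's theorem, z^5 = 2^5 * e^(i*5*2*pi/15) = 32 * (cos(2*pi/3) + i*sin(2*pi/3))
Step 2: |z|^5 = 2^5 = 32
Step 3: The angle 2*pi/3 already lies in [0, 2*pi)
Step 4: cos(2*pi/3) = -1/2
Step 5: Re(z^5) = 32 * (-1/2) = -16

-16


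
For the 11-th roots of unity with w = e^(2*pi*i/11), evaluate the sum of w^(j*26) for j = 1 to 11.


Step 1: The sum sum_{j=1}^{n} w^(k*j) equals n if n | k, else 0.
Step 2: Here n = 11, k = 26
Step 3: Does n divide k? 11 | 26 -> False
Step 4: Sum = 0

0


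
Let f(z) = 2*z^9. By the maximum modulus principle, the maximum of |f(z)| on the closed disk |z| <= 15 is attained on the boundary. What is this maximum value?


Step 1: On |z| = 15, |f(z)| = 2 * |z|^9 = 2 * 15^9
Step 2: By maximum modulus principle, maximum is on boundary.
Step 3: Maximum = 2 * 38443359375 = 76886718750

76886718750


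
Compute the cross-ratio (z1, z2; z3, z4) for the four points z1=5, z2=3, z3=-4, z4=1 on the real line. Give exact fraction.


Step 1: (z1-z3)(z2-z4) = 9 * 2 = 18
Step 2: (z1-z4)(z2-z3) = 4 * 7 = 28
Step 3: Cross-ratio = 18/28 = 9/14

9/14


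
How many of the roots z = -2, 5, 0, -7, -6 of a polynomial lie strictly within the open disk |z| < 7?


Step 1: Check each root:
  z = -2: |-2| = 2 < 7
  z = 5: |5| = 5 < 7
  z = 0: |0| = 0 < 7
  z = -7: |-7| = 7 >= 7
  z = -6: |-6| = 6 < 7
Step 2: Count = 4

4


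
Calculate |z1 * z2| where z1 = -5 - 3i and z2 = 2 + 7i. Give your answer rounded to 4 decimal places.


Step 1: |z1| = sqrt((-5)^2 + (-3)^2) = sqrt(34)
Step 2: |z2| = sqrt(2^2 + 7^2) = sqrt(53)
Step 3: |z1*z2| = |z1|*|z2| = sqrt(34) * sqrt(53) = sqrt(34 * 53) = sqrt(1802)
Step 4: = 42.45

42.45


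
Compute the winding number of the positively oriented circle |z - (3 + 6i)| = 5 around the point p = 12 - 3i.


Step 1: Center c = (3, 6), radius = 5
Step 2: |p - c|^2 = 9^2 + (-9)^2 = 162
Step 3: r^2 = 25
Step 4: |p-c| > r so winding number = 0

0


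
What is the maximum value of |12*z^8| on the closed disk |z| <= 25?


Step 1: On |z| = 25, |f(z)| = 12 * |z|^8 = 12 * 25^8
Step 2: By maximum modulus principle, maximum is on boundary.
Step 3: Maximum = 12 * 152587890625 = 1831054687500

1831054687500


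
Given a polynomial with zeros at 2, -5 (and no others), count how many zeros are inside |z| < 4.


Step 1: Check each root:
  z = 2: |2| = 2 < 4
  z = -5: |-5| = 5 >= 4
Step 2: Count = 1

1


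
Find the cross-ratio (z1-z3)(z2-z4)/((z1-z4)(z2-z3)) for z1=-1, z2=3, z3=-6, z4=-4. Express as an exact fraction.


Step 1: (z1-z3)(z2-z4) = 5 * 7 = 35
Step 2: (z1-z4)(z2-z3) = 3 * 9 = 27
Step 3: Cross-ratio = 35/27 = 35/27

35/27


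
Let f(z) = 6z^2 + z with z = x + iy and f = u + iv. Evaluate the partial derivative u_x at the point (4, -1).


Step 1: f(z) = 6(x+iy)^2 + (x+iy) + 0
Step 2: u = 6(x^2 - y^2) + x + 0
Step 3: u_x = 12x + 1
Step 4: At (4, -1): u_x = 48 + 1 = 49

49


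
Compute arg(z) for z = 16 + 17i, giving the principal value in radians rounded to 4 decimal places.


Step 1: z = 16 + 17i
Step 2: arg(z) = atan2(17, 16)
Step 3: arg(z) = 0.8157

0.8157


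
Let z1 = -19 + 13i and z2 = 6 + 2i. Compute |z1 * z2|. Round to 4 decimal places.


Step 1: |z1| = sqrt((-19)^2 + 13^2) = sqrt(530)
Step 2: |z2| = sqrt(6^2 + 2^2) = sqrt(40)
Step 3: |z1*z2| = |z1|*|z2| = sqrt(530) * sqrt(40) = sqrt(530 * 40) = sqrt(21200)
Step 4: = 145.6022

145.6022


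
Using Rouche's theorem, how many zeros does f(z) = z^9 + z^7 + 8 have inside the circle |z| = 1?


Step 1: On |z| = 1 the three terms have sizes |z^9| = 1^9 = 1, |z^7| = 1^7 = 1, |8| = 8
Step 2: The dominant term is g(z) = 8; let h(z) = z^9 + z^7 so f = g + h
Step 3: On |z| = 1: |g| = 8 and |h| <= 1 + 1 = 2
Step 4: Since 8 > 2, |h| < |g| on |z| = 1, so by Rouche f has the same number of zeros as g inside |z| < 1
Step 5: g(z) = 8 is a nonzero constant with no zeros inside |z| < 1. Answer = 0

0


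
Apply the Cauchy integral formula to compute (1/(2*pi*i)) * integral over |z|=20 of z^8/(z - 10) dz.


Step 1: f(z) = z^8, a = 10 is inside |z| = 20
Step 2: By Cauchy integral formula: (1/(2pi*i)) * integral = f(a)
Step 3: f(10) = 10^8 = 100000000

100000000


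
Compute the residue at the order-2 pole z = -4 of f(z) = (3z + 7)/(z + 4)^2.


Step 1: Pole of order 2 at z = -4
Step 2: Res = lim d/dz [(z + 4)^2 * f(z)] as z -> -4
Step 3: (z + 4)^2 * f(z) = 3z + 7
Step 4: d/dz[3z + 7] = 3

3


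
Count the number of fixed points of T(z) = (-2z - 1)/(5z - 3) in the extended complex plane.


Step 1: Fixed points satisfy T(z) = z
Step 2: 5z^2 - z + 1 = 0
Step 3: Discriminant = (-1)^2 - 4*5*1 = -19
Step 4: Number of fixed points = 2

2


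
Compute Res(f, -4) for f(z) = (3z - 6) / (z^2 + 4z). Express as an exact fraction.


Step 1: Q(z) = z^2 + 4z = (z + 4)(z)
Step 2: Q'(z) = 2z + 4
Step 3: Q'(-4) = -4, P(-4) = -18
Step 4: Res = P(-4)/Q'(-4) = -18/(-4) = 9/2

9/2


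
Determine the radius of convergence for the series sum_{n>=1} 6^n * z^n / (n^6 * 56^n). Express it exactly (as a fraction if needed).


Step 1: General term a_n = 6^n / (n^6 * 56^n)
Step 2: By the root test, |a_n|^(1/n) = 6 / (n^(6/n) * 56) -> 6/56 as n -> infinity (since n^(6/n) -> 1)
Step 3: R = 1/lim|a_n|^(1/n) = 56/6 = 28/3

28/3


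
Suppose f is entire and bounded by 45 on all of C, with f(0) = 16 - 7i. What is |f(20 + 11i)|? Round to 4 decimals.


Step 1: By Liouville's theorem, a bounded entire function is constant.
Step 2: f(z) = f(0) = 16 - 7i for all z.
Step 3: |f(w)| = |16 - 7i| = sqrt(256 + 49)
Step 4: = 17.4642

17.4642


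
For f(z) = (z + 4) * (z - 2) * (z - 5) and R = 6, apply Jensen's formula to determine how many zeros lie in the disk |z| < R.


Jensen's formula: (1/2pi)*integral log|f(Re^it)|dt = log|f(0)| + sum_{|a_k|<R} log(R/|a_k|)
Step 1: f(0) = 4 * (-2) * (-5) = 40
Step 2: log|f(0)| = log|-4| + log|2| + log|5| = 3.6889
Step 3: Zeros inside |z| < 6: -4, 2, 5
Step 4: Jensen sum = log(6/4) + log(6/2) + log(6/5) = 1.6864
Step 5: n(R) = number of terms in the Jensen sum = count of zeros inside |z| < 6 = 3

3


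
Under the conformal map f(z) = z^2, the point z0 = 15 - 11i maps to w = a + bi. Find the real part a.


Step 1: z0 = 15 - 11i
Step 2: z0^2 = 15^2 - (-11)^2 - 330i
Step 3: real part = 225 - 121 = 104

104


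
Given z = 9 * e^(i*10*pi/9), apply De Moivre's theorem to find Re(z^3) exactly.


Step 1: By De Moivre's theorem, z^3 = 9^3 * e^(i*3*10*pi/9) = 729 * (cos(10*pi/3) + i*sin(10*pi/3))
Step 2: |z|^3 = 9^3 = 729
Step 3: Reduce the angle mod 2*pi: 10*pi/3 - 2*pi = 4*pi/3
Step 4: cos(4*pi/3) = -1/2
Step 5: Re(z^3) = 729 * (-1/2) = -729/2

-729/2


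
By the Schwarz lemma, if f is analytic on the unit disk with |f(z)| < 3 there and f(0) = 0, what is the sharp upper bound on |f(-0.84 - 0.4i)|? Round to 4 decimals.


Step 1: g = f/3 maps D -> D with g(0) = 0, so by the Schwarz lemma |g(z)| <= |z|, i.e. |f(z)| <= 3|z|; this is sharp (f(z) = 3z).
Step 2: |z0|^2 = (-0.84)^2 + (-0.4)^2 = 0.8656
Step 3: |z0| = sqrt(0.8656) = 0.930376
Step 4: Best bound = 3 * |z0| = 3 * 0.930376 = 2.7911

2.7911


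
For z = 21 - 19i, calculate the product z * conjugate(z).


Step 1: conj(z) = 21 + 19i
Step 2: z * conj(z) = 21^2 + (-19)^2
Step 3: = 441 + 361 = 802

802


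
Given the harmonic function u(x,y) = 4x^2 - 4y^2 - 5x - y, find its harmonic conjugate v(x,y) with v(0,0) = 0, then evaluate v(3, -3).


Step 1: v_x = -u_y = 8y + 1
Step 2: v_y = u_x = 8x - 5
Step 3: v = 8xy + x - 5y + C
Step 4: v(0,0) = 0 => C = 0
Step 5: v(3, -3) = -54

-54


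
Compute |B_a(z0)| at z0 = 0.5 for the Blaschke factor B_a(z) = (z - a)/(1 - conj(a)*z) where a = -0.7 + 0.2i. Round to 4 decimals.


Step 1: Numerator z0 - a = 0.5 - (-0.7 + 0.2i) = 1.2 - 0.2i
Step 2: Denominator 1 - conj(a)*z0 = 1 - (-0.7 - 0.2i)*0.5 = 1.35 + 0.1i
Step 3: |z0 - a|^2 = 1.2^2 + (-0.2)^2 = 1.48; |1 - conj(a)*z0|^2 = 1.35^2 + 0.1^2 = 1.8325
Step 4: |B_a(0.5)| = sqrt(1.48 / 1.8325) = sqrt(0.80764)
Step 5: = 0.8987

0.8987


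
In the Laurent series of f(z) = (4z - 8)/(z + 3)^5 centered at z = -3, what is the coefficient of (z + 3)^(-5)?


Step 1: Write the numerator in powers of (z + 3): 4z - 8 = 4(z + 3) + (4*(-3) - 8) = 4(z + 3) - 20
Step 2: Divide by (z + 3)^5: f(z) = -20(z + 3)^(-5) + 4(z + 3)^(-4)
Step 3: This finite sum is the Laurent series of f about z = -3.
Step 4: Coefficient of (z + 3)^(-5) = 4*(-3) - 8 = -20

-20


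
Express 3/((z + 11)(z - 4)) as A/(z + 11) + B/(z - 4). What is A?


Step 1: Multiply both sides by (z + 11) and set z = -11
Step 2: A = 3 / (-11 - 4)
Step 3: A = 3 / (-15)
Step 4: A = -1/5

-1/5


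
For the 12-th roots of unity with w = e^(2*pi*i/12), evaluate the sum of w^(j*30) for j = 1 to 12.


Step 1: The sum sum_{j=1}^{n} w^(k*j) equals n if n | k, else 0.
Step 2: Here n = 12, k = 30
Step 3: Does n divide k? 12 | 30 -> False
Step 4: Sum = 0

0


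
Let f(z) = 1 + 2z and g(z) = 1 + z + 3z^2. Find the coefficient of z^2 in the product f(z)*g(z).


Step 1: z^2 term in f*g comes from: (1)*(3z^2) + (2z)*(z) + (0)*(1)
Step 2: = 3 + 2 + 0
Step 3: = 5

5


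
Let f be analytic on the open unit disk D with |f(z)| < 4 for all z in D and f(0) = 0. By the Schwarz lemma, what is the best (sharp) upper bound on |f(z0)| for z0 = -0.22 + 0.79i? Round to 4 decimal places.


Step 1: g = f/4 maps D -> D with g(0) = 0, so by the Schwarz lemma |g(z)| <= |z|, i.e. |f(z)| <= 4|z|; this is sharp (f(z) = 4z).
Step 2: |z0|^2 = (-0.22)^2 + 0.79^2 = 0.6725
Step 3: |z0| = sqrt(0.6725) = 0.820061
Step 4: Best bound = 4 * |z0| = 4 * 0.820061 = 3.2802

3.2802


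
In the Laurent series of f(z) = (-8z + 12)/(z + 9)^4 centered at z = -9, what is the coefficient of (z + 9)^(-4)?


Step 1: Write the numerator in powers of (z + 9): -8z + 12 = -8(z + 9) + (-8*(-9) + 12) = -8(z + 9) + 84
Step 2: Divide by (z + 9)^4: f(z) = 84(z + 9)^(-4) - 8(z + 9)^(-3)
Step 3: This finite sum is the Laurent series of f about z = -9.
Step 4: Coefficient of (z + 9)^(-4) = -8*(-9) + 12 = 84

84


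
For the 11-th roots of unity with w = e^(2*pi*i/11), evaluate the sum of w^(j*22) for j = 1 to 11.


Step 1: The sum sum_{j=1}^{n} w^(k*j) equals n if n | k, else 0.
Step 2: Here n = 11, k = 22
Step 3: Does n divide k? 11 | 22 -> True
Step 4: Sum = 11

11


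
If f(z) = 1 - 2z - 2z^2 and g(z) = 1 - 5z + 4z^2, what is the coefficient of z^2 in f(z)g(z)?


Step 1: z^2 term in f*g comes from: (1)*(4z^2) + (-2z)*(-5z) + (-2z^2)*(1)
Step 2: = 4 + 10 - 2
Step 3: = 12

12


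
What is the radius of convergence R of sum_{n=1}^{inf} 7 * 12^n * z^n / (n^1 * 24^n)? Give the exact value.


Step 1: General term a_n = 7 * 12^n / (n^1 * 24^n)
Step 2: By the root test, |a_n|^(1/n) = 7^(1/n) * 12 / (n^(1/n) * 24) -> 12/24 as n -> infinity (since 7^(1/n) -> 1 and n^(1/n) -> 1)
Step 3: R = 1/lim|a_n|^(1/n) = 24/12 = 2

2


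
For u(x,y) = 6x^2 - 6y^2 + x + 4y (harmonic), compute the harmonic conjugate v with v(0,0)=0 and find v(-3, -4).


Step 1: v_x = -u_y = 12y - 4
Step 2: v_y = u_x = 12x + 1
Step 3: v = 12xy - 4x + y + C
Step 4: v(0,0) = 0 => C = 0
Step 5: v(-3, -4) = 152

152


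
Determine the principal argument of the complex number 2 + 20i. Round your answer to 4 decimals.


Step 1: z = 2 + 20i
Step 2: arg(z) = atan2(20, 2)
Step 3: arg(z) = 1.4711

1.4711


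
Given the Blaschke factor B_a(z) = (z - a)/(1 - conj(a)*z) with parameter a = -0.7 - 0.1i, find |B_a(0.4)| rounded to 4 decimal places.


Step 1: Numerator z0 - a = 0.4 - (-0.7 - 0.1i) = 1.1 + 0.1i
Step 2: Denominator 1 - conj(a)*z0 = 1 - (-0.7 + 0.1i)*0.4 = 1.28 - 0.04i
Step 3: |z0 - a|^2 = 1.1^2 + 0.1^2 = 1.22; |1 - conj(a)*z0|^2 = 1.28^2 + (-0.04)^2 = 1.64
Step 4: |B_a(0.4)| = sqrt(1.22 / 1.64) = sqrt(0.743902)
Step 5: = 0.8625

0.8625


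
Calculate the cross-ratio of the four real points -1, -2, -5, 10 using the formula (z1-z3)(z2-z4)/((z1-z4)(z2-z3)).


Step 1: (z1-z3)(z2-z4) = 4 * (-12) = -48
Step 2: (z1-z4)(z2-z3) = (-11) * 3 = -33
Step 3: Cross-ratio = 48/33 = 16/11

16/11


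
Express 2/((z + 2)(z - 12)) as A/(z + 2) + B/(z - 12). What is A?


Step 1: Multiply both sides by (z + 2) and set z = -2
Step 2: A = 2 / (-2 - 12)
Step 3: A = 2 / (-14)
Step 4: A = -1/7

-1/7


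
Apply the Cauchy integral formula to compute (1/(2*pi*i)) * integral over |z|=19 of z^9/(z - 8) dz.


Step 1: f(z) = z^9, a = 8 is inside |z| = 19
Step 2: By Cauchy integral formula: (1/(2pi*i)) * integral = f(a)
Step 3: f(8) = 8^9 = 134217728

134217728


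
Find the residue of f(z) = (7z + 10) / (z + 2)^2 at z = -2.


Step 1: Pole of order 2 at z = -2
Step 2: Res = lim d/dz [(z + 2)^2 * f(z)] as z -> -2
Step 3: (z + 2)^2 * f(z) = 7z + 10
Step 4: d/dz[7z + 10] = 7

7


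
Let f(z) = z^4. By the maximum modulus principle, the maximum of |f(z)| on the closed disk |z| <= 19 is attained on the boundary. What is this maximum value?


Step 1: On |z| = 19, |f(z)| = |z|^4 = 19^4
Step 2: By maximum modulus principle, maximum is on boundary.
Step 3: Maximum = 130321 = 130321

130321


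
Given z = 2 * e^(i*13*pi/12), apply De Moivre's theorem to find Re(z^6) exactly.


Step 1: By De Moivre's theorem, z^6 = 2^6 * e^(i*6*13*pi/12) = 64 * (cos(13*pi/2) + i*sin(13*pi/2))
Step 2: |z|^6 = 2^6 = 64
Step 3: Reduce the angle mod 2*pi: 13*pi/2 - 6*pi = pi/2
Step 4: cos(pi/2) = 0
Step 5: Re(z^6) = 64 * 0 = 0

0


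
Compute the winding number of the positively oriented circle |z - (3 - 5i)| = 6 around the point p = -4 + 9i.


Step 1: Center c = (3, -5), radius = 6
Step 2: |p - c|^2 = (-7)^2 + 14^2 = 245
Step 3: r^2 = 36
Step 4: |p-c| > r so winding number = 0

0


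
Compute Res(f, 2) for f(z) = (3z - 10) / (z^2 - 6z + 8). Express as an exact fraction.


Step 1: Q(z) = z^2 - 6z + 8 = (z - 2)(z - 4)
Step 2: Q'(z) = 2z - 6
Step 3: Q'(2) = -2, P(2) = -4
Step 4: Res = P(2)/Q'(2) = -4/(-2) = 2

2


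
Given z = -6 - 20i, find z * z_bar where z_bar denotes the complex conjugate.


Step 1: conj(z) = -6 + 20i
Step 2: z * conj(z) = (-6)^2 + (-20)^2
Step 3: = 36 + 400 = 436

436


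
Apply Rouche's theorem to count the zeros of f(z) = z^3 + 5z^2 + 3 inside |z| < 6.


Step 1: On |z| = 6 the three terms have sizes |z^3| = 6^3 = 216, |5z^2| = 5*6^2 = 180, |3| = 3
Step 2: The dominant term is g(z) = z^3; let h(z) = 5z^2 + 3 so f = g + h
Step 3: On |z| = 6: |g| = 216 and |h| <= 180 + 3 = 183
Step 4: Since 216 > 183, |h| < |g| on |z| = 6, so by Rouche f has the same number of zeros as g inside |z| < 6
Step 5: g(z) = z^3 has 3 zeros (all at the origin) inside |z| < 6. Answer = 3

3


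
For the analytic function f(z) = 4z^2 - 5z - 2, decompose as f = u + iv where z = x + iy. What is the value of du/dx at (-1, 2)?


Step 1: f(z) = 4(x+iy)^2 - 5(x+iy) - 2
Step 2: u = 4(x^2 - y^2) - 5x - 2
Step 3: u_x = 8x - 5
Step 4: At (-1, 2): u_x = -8 - 5 = -13

-13


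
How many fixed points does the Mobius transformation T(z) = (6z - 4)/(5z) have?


Step 1: Fixed points satisfy T(z) = z
Step 2: 5z^2 - 6z + 4 = 0
Step 3: Discriminant = (-6)^2 - 4*5*4 = -44
Step 4: Number of fixed points = 2

2


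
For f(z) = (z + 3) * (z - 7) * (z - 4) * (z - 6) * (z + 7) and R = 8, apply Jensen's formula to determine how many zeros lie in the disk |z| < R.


Jensen's formula: (1/2pi)*integral log|f(Re^it)|dt = log|f(0)| + sum_{|a_k|<R} log(R/|a_k|)
Step 1: f(0) = 3 * (-7) * (-4) * (-6) * 7 = -3528
Step 2: log|f(0)| = log|-3| + log|7| + log|4| + log|6| + log|-7| = 8.1685
Step 3: Zeros inside |z| < 8: -3, 7, 4, 6, -7
Step 4: Jensen sum = log(8/3) + log(8/7) + log(8/4) + log(8/6) + log(8/7) = 2.2287
Step 5: n(R) = number of terms in the Jensen sum = count of zeros inside |z| < 8 = 5

5


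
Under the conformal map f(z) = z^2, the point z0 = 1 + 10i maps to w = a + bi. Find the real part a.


Step 1: z0 = 1 + 10i
Step 2: z0^2 = 1^2 - 10^2 + 20i
Step 3: real part = 1 - 100 = -99

-99


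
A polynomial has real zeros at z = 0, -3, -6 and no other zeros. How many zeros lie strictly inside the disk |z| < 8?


Step 1: Check each root:
  z = 0: |0| = 0 < 8
  z = -3: |-3| = 3 < 8
  z = -6: |-6| = 6 < 8
Step 2: Count = 3

3


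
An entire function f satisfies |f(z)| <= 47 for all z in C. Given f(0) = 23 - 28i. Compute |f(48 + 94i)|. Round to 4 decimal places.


Step 1: By Liouville's theorem, a bounded entire function is constant.
Step 2: f(z) = f(0) = 23 - 28i for all z.
Step 3: |f(w)| = |23 - 28i| = sqrt(529 + 784)
Step 4: = 36.2353

36.2353


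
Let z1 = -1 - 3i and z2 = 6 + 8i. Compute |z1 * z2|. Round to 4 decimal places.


Step 1: |z1| = sqrt((-1)^2 + (-3)^2) = sqrt(10)
Step 2: |z2| = sqrt(6^2 + 8^2) = sqrt(100)
Step 3: |z1*z2| = |z1|*|z2| = sqrt(10) * sqrt(100) = sqrt(10 * 100) = sqrt(1000)
Step 4: = 31.6228

31.6228


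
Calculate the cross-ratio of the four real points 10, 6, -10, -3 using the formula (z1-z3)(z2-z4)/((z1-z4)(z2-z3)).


Step 1: (z1-z3)(z2-z4) = 20 * 9 = 180
Step 2: (z1-z4)(z2-z3) = 13 * 16 = 208
Step 3: Cross-ratio = 180/208 = 45/52

45/52


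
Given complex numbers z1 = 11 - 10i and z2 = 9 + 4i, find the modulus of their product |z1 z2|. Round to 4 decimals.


Step 1: |z1| = sqrt(11^2 + (-10)^2) = sqrt(221)
Step 2: |z2| = sqrt(9^2 + 4^2) = sqrt(97)
Step 3: |z1*z2| = |z1|*|z2| = sqrt(221) * sqrt(97) = sqrt(221 * 97) = sqrt(21437)
Step 4: = 146.4138

146.4138


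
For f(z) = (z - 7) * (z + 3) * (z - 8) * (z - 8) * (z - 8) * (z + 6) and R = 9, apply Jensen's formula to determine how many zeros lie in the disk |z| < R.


Jensen's formula: (1/2pi)*integral log|f(Re^it)|dt = log|f(0)| + sum_{|a_k|<R} log(R/|a_k|)
Step 1: f(0) = (-7) * 3 * (-8) * (-8) * (-8) * 6 = 64512
Step 2: log|f(0)| = log|7| + log|-3| + log|8| + log|8| + log|8| + log|-6| = 11.0746
Step 3: Zeros inside |z| < 9: 7, -3, 8, 8, 8, -6
Step 4: Jensen sum = log(9/7) + log(9/3) + log(9/8) + log(9/8) + log(9/8) + log(9/6) = 2.1087
Step 5: n(R) = number of terms in the Jensen sum = count of zeros inside |z| < 9 = 6

6


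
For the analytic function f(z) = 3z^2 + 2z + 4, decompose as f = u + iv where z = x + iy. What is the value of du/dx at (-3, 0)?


Step 1: f(z) = 3(x+iy)^2 + 2(x+iy) + 4
Step 2: u = 3(x^2 - y^2) + 2x + 4
Step 3: u_x = 6x + 2
Step 4: At (-3, 0): u_x = -18 + 2 = -16

-16


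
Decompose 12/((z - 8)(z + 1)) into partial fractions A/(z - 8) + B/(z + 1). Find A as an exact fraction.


Step 1: Multiply both sides by (z - 8) and set z = 8
Step 2: A = 12 / (8 + 1)
Step 3: A = 12 / 9
Step 4: A = 4/3

4/3


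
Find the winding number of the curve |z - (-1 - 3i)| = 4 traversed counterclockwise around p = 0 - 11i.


Step 1: Center c = (-1, -3), radius = 4
Step 2: |p - c|^2 = 1^2 + (-8)^2 = 65
Step 3: r^2 = 16
Step 4: |p-c| > r so winding number = 0

0


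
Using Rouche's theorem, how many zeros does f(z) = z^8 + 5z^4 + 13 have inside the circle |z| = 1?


Step 1: On |z| = 1 the three terms have sizes |z^8| = 1^8 = 1, |5z^4| = 5*1^4 = 5, |13| = 13
Step 2: The dominant term is g(z) = 13; let h(z) = z^8 + 5z^4 so f = g + h
Step 3: On |z| = 1: |g| = 13 and |h| <= 1 + 5 = 6
Step 4: Since 13 > 6, |h| < |g| on |z| = 1, so by Rouche f has the same number of zeros as g inside |z| < 1
Step 5: g(z) = 13 is a nonzero constant with no zeros inside |z| < 1. Answer = 0

0


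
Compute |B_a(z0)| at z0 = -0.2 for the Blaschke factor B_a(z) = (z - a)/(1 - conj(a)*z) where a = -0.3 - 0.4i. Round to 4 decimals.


Step 1: Numerator z0 - a = -0.2 - (-0.3 - 0.4i) = 0.1 + 0.4i
Step 2: Denominator 1 - conj(a)*z0 = 1 - (-0.3 + 0.4i)*(-0.2) = 0.94 + 0.08i
Step 3: |z0 - a|^2 = 0.1^2 + 0.4^2 = 0.17; |1 - conj(a)*z0|^2 = 0.94^2 + 0.08^2 = 0.89
Step 4: |B_a(-0.2)| = sqrt(0.17 / 0.89) = sqrt(0.191011)
Step 5: = 0.437

0.437


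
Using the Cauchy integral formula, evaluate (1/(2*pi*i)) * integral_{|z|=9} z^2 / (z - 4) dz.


Step 1: f(z) = z^2, a = 4 is inside |z| = 9
Step 2: By Cauchy integral formula: (1/(2pi*i)) * integral = f(a)
Step 3: f(4) = 4^2 = 16

16


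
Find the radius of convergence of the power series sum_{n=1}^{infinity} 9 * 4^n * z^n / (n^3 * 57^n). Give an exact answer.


Step 1: General term a_n = 9 * 4^n / (n^3 * 57^n)
Step 2: By the root test, |a_n|^(1/n) = 9^(1/n) * 4 / (n^(3/n) * 57) -> 4/57 as n -> infinity (since 9^(1/n) -> 1 and n^(3/n) -> 1)
Step 3: R = 1/lim|a_n|^(1/n) = 57/4

57/4


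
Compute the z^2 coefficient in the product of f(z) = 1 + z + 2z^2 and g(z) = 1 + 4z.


Step 1: z^2 term in f*g comes from: (1)*(0) + (z)*(4z) + (2z^2)*(1)
Step 2: = 0 + 4 + 2
Step 3: = 6

6


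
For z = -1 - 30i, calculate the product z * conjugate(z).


Step 1: conj(z) = -1 + 30i
Step 2: z * conj(z) = (-1)^2 + (-30)^2
Step 3: = 1 + 900 = 901

901


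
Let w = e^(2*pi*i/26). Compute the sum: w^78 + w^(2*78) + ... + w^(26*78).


Step 1: The sum sum_{j=1}^{n} w^(k*j) equals n if n | k, else 0.
Step 2: Here n = 26, k = 78
Step 3: Does n divide k? 26 | 78 -> True
Step 4: Sum = 26

26


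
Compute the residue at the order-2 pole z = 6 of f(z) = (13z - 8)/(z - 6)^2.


Step 1: Pole of order 2 at z = 6
Step 2: Res = lim d/dz [(z - 6)^2 * f(z)] as z -> 6
Step 3: (z - 6)^2 * f(z) = 13z - 8
Step 4: d/dz[13z - 8] = 13

13


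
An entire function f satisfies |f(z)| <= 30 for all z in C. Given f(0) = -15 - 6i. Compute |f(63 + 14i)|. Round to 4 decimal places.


Step 1: By Liouville's theorem, a bounded entire function is constant.
Step 2: f(z) = f(0) = -15 - 6i for all z.
Step 3: |f(w)| = |-15 - 6i| = sqrt(225 + 36)
Step 4: = 16.1555

16.1555


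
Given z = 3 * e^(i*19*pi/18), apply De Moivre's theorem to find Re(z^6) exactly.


Step 1: By De Moivre's theorem, z^6 = 3^6 * e^(i*6*19*pi/18) = 729 * (cos(19*pi/3) + i*sin(19*pi/3))
Step 2: |z|^6 = 3^6 = 729
Step 3: Reduce the angle mod 2*pi: 19*pi/3 - 6*pi = pi/3
Step 4: cos(pi/3) = 1/2
Step 5: Re(z^6) = 729 * 1/2 = 729/2

729/2


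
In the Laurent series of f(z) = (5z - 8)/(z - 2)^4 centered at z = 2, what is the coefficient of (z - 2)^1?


Step 1: Write the numerator in powers of (z - 2): 5z - 8 = 5(z - 2) + (5*2 - 8) = 5(z - 2) + 2
Step 2: Divide by (z - 2)^4: f(z) = 2(z - 2)^(-4) + 5(z - 2)^(-3)
Step 3: This finite sum is the Laurent series of f about z = 2.
Step 4: Only the powers -4 and -3 appear, so the coefficient of (z - 2)^1 = 0

0


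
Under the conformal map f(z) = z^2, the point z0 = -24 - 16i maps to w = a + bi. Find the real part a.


Step 1: z0 = -24 - 16i
Step 2: z0^2 = (-24)^2 - (-16)^2 + 768i
Step 3: real part = 576 - 256 = 320

320


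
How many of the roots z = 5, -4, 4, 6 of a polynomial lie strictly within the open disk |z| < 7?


Step 1: Check each root:
  z = 5: |5| = 5 < 7
  z = -4: |-4| = 4 < 7
  z = 4: |4| = 4 < 7
  z = 6: |6| = 6 < 7
Step 2: Count = 4

4


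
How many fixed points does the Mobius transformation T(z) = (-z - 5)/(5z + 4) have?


Step 1: Fixed points satisfy T(z) = z
Step 2: 5z^2 + 5z + 5 = 0
Step 3: Discriminant = 5^2 - 4*5*5 = -75
Step 4: Number of fixed points = 2

2


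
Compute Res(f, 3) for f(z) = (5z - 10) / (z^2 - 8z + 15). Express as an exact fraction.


Step 1: Q(z) = z^2 - 8z + 15 = (z - 3)(z - 5)
Step 2: Q'(z) = 2z - 8
Step 3: Q'(3) = -2, P(3) = 5
Step 4: Res = P(3)/Q'(3) = 5/(-2) = -5/2

-5/2


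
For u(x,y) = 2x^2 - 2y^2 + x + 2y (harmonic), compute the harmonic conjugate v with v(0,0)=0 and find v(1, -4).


Step 1: v_x = -u_y = 4y - 2
Step 2: v_y = u_x = 4x + 1
Step 3: v = 4xy - 2x + y + C
Step 4: v(0,0) = 0 => C = 0
Step 5: v(1, -4) = -22

-22


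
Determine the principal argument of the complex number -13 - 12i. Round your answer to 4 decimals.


Step 1: z = -13 - 12i
Step 2: arg(z) = atan2(-12, -13)
Step 3: arg(z) = -2.3962

-2.3962


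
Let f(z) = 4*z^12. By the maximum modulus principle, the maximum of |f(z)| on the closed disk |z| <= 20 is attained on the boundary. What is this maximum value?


Step 1: On |z| = 20, |f(z)| = 4 * |z|^12 = 4 * 20^12
Step 2: By maximum modulus principle, maximum is on boundary.
Step 3: Maximum = 4 * 4096000000000000 = 16384000000000000

16384000000000000


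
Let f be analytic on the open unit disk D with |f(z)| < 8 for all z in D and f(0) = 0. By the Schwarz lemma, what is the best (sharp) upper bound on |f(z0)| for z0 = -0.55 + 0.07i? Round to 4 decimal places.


Step 1: g = f/8 maps D -> D with g(0) = 0, so by the Schwarz lemma |g(z)| <= |z|, i.e. |f(z)| <= 8|z|; this is sharp (f(z) = 8z).
Step 2: |z0|^2 = (-0.55)^2 + 0.07^2 = 0.3074
Step 3: |z0| = sqrt(0.3074) = 0.554437
Step 4: Best bound = 8 * |z0| = 8 * 0.554437 = 4.4355

4.4355


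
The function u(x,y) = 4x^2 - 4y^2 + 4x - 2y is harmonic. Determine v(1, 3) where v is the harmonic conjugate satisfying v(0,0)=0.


Step 1: v_x = -u_y = 8y + 2
Step 2: v_y = u_x = 8x + 4
Step 3: v = 8xy + 2x + 4y + C
Step 4: v(0,0) = 0 => C = 0
Step 5: v(1, 3) = 38

38


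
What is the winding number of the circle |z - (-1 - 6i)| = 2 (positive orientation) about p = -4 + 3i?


Step 1: Center c = (-1, -6), radius = 2
Step 2: |p - c|^2 = (-3)^2 + 9^2 = 90
Step 3: r^2 = 4
Step 4: |p-c| > r so winding number = 0

0


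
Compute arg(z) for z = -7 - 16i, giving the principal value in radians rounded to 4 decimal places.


Step 1: z = -7 - 16i
Step 2: arg(z) = atan2(-16, -7)
Step 3: arg(z) = -1.9832

-1.9832


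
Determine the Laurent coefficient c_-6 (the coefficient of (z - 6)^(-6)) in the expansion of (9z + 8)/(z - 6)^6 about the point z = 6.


Step 1: Write the numerator in powers of (z - 6): 9z + 8 = 9(z - 6) + (9*6 + 8) = 9(z - 6) + 62
Step 2: Divide by (z - 6)^6: f(z) = 62(z - 6)^(-6) + 9(z - 6)^(-5)
Step 3: This finite sum is the Laurent series of f about z = 6.
Step 4: Coefficient of (z - 6)^(-6) = 9*6 + 8 = 62

62


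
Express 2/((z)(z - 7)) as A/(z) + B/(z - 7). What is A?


Step 1: Multiply both sides by (z) and set z = 0
Step 2: A = 2 / (0 - 7)
Step 3: A = 2 / (-7)
Step 4: A = -2/7

-2/7


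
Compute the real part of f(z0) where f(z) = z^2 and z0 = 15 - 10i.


Step 1: z0 = 15 - 10i
Step 2: z0^2 = 15^2 - (-10)^2 - 300i
Step 3: real part = 225 - 100 = 125

125


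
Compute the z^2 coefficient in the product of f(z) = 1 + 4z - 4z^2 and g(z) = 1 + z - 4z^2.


Step 1: z^2 term in f*g comes from: (1)*(-4z^2) + (4z)*(z) + (-4z^2)*(1)
Step 2: = -4 + 4 - 4
Step 3: = -4

-4


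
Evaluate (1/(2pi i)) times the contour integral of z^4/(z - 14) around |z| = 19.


Step 1: f(z) = z^4, a = 14 is inside |z| = 19
Step 2: By Cauchy integral formula: (1/(2pi*i)) * integral = f(a)
Step 3: f(14) = 14^4 = 38416

38416


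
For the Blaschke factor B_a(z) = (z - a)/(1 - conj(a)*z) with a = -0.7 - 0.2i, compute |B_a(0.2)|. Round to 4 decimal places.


Step 1: Numerator z0 - a = 0.2 - (-0.7 - 0.2i) = 0.9 + 0.2i
Step 2: Denominator 1 - conj(a)*z0 = 1 - (-0.7 + 0.2i)*0.2 = 1.14 - 0.04i
Step 3: |z0 - a|^2 = 0.9^2 + 0.2^2 = 0.85; |1 - conj(a)*z0|^2 = 1.14^2 + (-0.04)^2 = 1.3012
Step 4: |B_a(0.2)| = sqrt(0.85 / 1.3012) = sqrt(0.653243)
Step 5: = 0.8082

0.8082


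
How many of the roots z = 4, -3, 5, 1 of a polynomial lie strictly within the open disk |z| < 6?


Step 1: Check each root:
  z = 4: |4| = 4 < 6
  z = -3: |-3| = 3 < 6
  z = 5: |5| = 5 < 6
  z = 1: |1| = 1 < 6
Step 2: Count = 4

4


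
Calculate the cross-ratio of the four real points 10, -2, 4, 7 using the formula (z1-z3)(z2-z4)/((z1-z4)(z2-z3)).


Step 1: (z1-z3)(z2-z4) = 6 * (-9) = -54
Step 2: (z1-z4)(z2-z3) = 3 * (-6) = -18
Step 3: Cross-ratio = 54/18 = 3

3


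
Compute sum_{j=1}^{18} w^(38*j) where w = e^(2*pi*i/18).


Step 1: The sum sum_{j=1}^{n} w^(k*j) equals n if n | k, else 0.
Step 2: Here n = 18, k = 38
Step 3: Does n divide k? 18 | 38 -> False
Step 4: Sum = 0

0


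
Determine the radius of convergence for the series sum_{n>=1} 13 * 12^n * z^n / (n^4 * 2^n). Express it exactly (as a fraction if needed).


Step 1: General term a_n = 13 * 12^n / (n^4 * 2^n)
Step 2: By the root test, |a_n|^(1/n) = 13^(1/n) * 12 / (n^(4/n) * 2) -> 12/2 as n -> infinity (since 13^(1/n) -> 1 and n^(4/n) -> 1)
Step 3: R = 1/lim|a_n|^(1/n) = 2/12 = 1/6

1/6


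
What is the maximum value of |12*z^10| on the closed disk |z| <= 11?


Step 1: On |z| = 11, |f(z)| = 12 * |z|^10 = 12 * 11^10
Step 2: By maximum modulus principle, maximum is on boundary.
Step 3: Maximum = 12 * 25937424601 = 311249095212

311249095212


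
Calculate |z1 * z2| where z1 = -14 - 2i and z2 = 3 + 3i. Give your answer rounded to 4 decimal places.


Step 1: |z1| = sqrt((-14)^2 + (-2)^2) = sqrt(200)
Step 2: |z2| = sqrt(3^2 + 3^2) = sqrt(18)
Step 3: |z1*z2| = |z1|*|z2| = sqrt(200) * sqrt(18) = sqrt(200 * 18) = sqrt(3600)
Step 4: = 60.0

60.0


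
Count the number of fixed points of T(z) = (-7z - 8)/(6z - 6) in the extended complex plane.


Step 1: Fixed points satisfy T(z) = z
Step 2: 6z^2 + z + 8 = 0
Step 3: Discriminant = 1^2 - 4*6*8 = -191
Step 4: Number of fixed points = 2

2


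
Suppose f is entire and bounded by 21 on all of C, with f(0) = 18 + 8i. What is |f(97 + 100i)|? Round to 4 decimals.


Step 1: By Liouville's theorem, a bounded entire function is constant.
Step 2: f(z) = f(0) = 18 + 8i for all z.
Step 3: |f(w)| = |18 + 8i| = sqrt(324 + 64)
Step 4: = 19.6977

19.6977


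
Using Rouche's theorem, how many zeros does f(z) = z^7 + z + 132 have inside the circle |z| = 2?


Step 1: On |z| = 2 the three terms have sizes |z^7| = 2^7 = 128, |z| = 2, |132| = 132
Step 2: The dominant term is g(z) = 132; let h(z) = z^7 + z so f = g + h
Step 3: On |z| = 2: |g| = 132 and |h| <= 128 + 2 = 130
Step 4: Since 132 > 130, |h| < |g| on |z| = 2, so by Rouche f has the same number of zeros as g inside |z| < 2
Step 5: g(z) = 132 is a nonzero constant with no zeros inside |z| < 2. Answer = 0

0


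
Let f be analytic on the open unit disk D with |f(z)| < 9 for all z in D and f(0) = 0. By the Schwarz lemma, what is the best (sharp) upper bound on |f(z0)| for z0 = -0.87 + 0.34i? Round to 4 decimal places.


Step 1: g = f/9 maps D -> D with g(0) = 0, so by the Schwarz lemma |g(z)| <= |z|, i.e. |f(z)| <= 9|z|; this is sharp (f(z) = 9z).
Step 2: |z0|^2 = (-0.87)^2 + 0.34^2 = 0.8725
Step 3: |z0| = sqrt(0.8725) = 0.934077
Step 4: Best bound = 9 * |z0| = 9 * 0.934077 = 8.4067

8.4067


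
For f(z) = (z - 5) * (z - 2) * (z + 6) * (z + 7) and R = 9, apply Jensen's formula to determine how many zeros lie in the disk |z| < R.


Jensen's formula: (1/2pi)*integral log|f(Re^it)|dt = log|f(0)| + sum_{|a_k|<R} log(R/|a_k|)
Step 1: f(0) = (-5) * (-2) * 6 * 7 = 420
Step 2: log|f(0)| = log|5| + log|2| + log|-6| + log|-7| = 6.0403
Step 3: Zeros inside |z| < 9: 5, 2, -6, -7
Step 4: Jensen sum = log(9/5) + log(9/2) + log(9/6) + log(9/7) = 2.7486
Step 5: n(R) = number of terms in the Jensen sum = count of zeros inside |z| < 9 = 4

4


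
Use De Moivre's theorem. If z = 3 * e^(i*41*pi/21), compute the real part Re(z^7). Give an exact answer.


Step 1: By De Moivre's theorem, z^7 = 3^7 * e^(i*7*41*pi/21) = 2187 * (cos(41*pi/3) + i*sin(41*pi/3))
Step 2: |z|^7 = 3^7 = 2187
Step 3: Reduce the angle mod 2*pi: 41*pi/3 - 12*pi = 5*pi/3
Step 4: cos(5*pi/3) = 1/2
Step 5: Re(z^7) = 2187 * 1/2 = 2187/2

2187/2


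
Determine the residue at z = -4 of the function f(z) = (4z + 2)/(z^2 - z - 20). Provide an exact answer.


Step 1: Q(z) = z^2 - z - 20 = (z + 4)(z - 5)
Step 2: Q'(z) = 2z - 1
Step 3: Q'(-4) = -9, P(-4) = -14
Step 4: Res = P(-4)/Q'(-4) = -14/(-9) = 14/9

14/9


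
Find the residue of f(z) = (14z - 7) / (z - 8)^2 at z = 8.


Step 1: Pole of order 2 at z = 8
Step 2: Res = lim d/dz [(z - 8)^2 * f(z)] as z -> 8
Step 3: (z - 8)^2 * f(z) = 14z - 7
Step 4: d/dz[14z - 7] = 14

14


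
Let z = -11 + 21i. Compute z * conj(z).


Step 1: conj(z) = -11 - 21i
Step 2: z * conj(z) = (-11)^2 + 21^2
Step 3: = 121 + 441 = 562

562


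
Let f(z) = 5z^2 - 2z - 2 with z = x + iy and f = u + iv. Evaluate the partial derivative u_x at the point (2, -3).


Step 1: f(z) = 5(x+iy)^2 - 2(x+iy) - 2
Step 2: u = 5(x^2 - y^2) - 2x - 2
Step 3: u_x = 10x - 2
Step 4: At (2, -3): u_x = 20 - 2 = 18

18


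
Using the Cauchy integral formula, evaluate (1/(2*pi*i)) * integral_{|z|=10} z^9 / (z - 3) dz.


Step 1: f(z) = z^9, a = 3 is inside |z| = 10
Step 2: By Cauchy integral formula: (1/(2pi*i)) * integral = f(a)
Step 3: f(3) = 3^9 = 19683

19683


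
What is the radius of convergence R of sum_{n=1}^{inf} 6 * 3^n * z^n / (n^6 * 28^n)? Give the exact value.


Step 1: General term a_n = 6 * 3^n / (n^6 * 28^n)
Step 2: By the root test, |a_n|^(1/n) = 6^(1/n) * 3 / (n^(6/n) * 28) -> 3/28 as n -> infinity (since 6^(1/n) -> 1 and n^(6/n) -> 1)
Step 3: R = 1/lim|a_n|^(1/n) = 28/3

28/3


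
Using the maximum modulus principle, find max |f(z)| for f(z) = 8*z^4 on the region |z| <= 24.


Step 1: On |z| = 24, |f(z)| = 8 * |z|^4 = 8 * 24^4
Step 2: By maximum modulus principle, maximum is on boundary.
Step 3: Maximum = 8 * 331776 = 2654208

2654208


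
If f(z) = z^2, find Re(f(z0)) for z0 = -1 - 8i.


Step 1: z0 = -1 - 8i
Step 2: z0^2 = (-1)^2 - (-8)^2 + 16i
Step 3: real part = 1 - 64 = -63

-63


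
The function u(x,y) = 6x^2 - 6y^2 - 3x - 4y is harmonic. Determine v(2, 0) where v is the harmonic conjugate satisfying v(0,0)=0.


Step 1: v_x = -u_y = 12y + 4
Step 2: v_y = u_x = 12x - 3
Step 3: v = 12xy + 4x - 3y + C
Step 4: v(0,0) = 0 => C = 0
Step 5: v(2, 0) = 8

8


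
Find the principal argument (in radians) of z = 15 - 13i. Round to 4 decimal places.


Step 1: z = 15 - 13i
Step 2: arg(z) = atan2(-13, 15)
Step 3: arg(z) = -0.7141

-0.7141


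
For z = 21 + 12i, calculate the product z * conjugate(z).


Step 1: conj(z) = 21 - 12i
Step 2: z * conj(z) = 21^2 + 12^2
Step 3: = 441 + 144 = 585

585


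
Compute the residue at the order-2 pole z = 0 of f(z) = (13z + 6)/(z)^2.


Step 1: Pole of order 2 at z = 0
Step 2: Res = lim d/dz [(z)^2 * f(z)] as z -> 0
Step 3: (z)^2 * f(z) = 13z + 6
Step 4: d/dz[13z + 6] = 13

13


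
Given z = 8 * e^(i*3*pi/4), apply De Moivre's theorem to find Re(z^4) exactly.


Step 1: By De Moivre's theorem, z^4 = 8^4 * e^(i*4*3*pi/4) = 4096 * (cos(3*pi) + i*sin(3*pi))
Step 2: |z|^4 = 8^4 = 4096
Step 3: Reduce the angle mod 2*pi: 3*pi - 2*pi = pi
Step 4: cos(pi) = -1
Step 5: Re(z^4) = 4096 * (-1) = -4096

-4096


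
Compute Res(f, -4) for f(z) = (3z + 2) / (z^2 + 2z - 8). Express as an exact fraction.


Step 1: Q(z) = z^2 + 2z - 8 = (z + 4)(z - 2)
Step 2: Q'(z) = 2z + 2
Step 3: Q'(-4) = -6, P(-4) = -10
Step 4: Res = P(-4)/Q'(-4) = -10/(-6) = 5/3

5/3


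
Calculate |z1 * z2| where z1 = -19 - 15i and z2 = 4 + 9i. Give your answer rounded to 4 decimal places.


Step 1: |z1| = sqrt((-19)^2 + (-15)^2) = sqrt(586)
Step 2: |z2| = sqrt(4^2 + 9^2) = sqrt(97)
Step 3: |z1*z2| = |z1|*|z2| = sqrt(586) * sqrt(97) = sqrt(586 * 97) = sqrt(56842)
Step 4: = 238.4156

238.4156


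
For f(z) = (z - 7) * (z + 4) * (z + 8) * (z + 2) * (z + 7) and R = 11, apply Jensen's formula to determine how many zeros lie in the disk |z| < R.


Jensen's formula: (1/2pi)*integral log|f(Re^it)|dt = log|f(0)| + sum_{|a_k|<R} log(R/|a_k|)
Step 1: f(0) = (-7) * 4 * 8 * 2 * 7 = -3136
Step 2: log|f(0)| = log|7| + log|-4| + log|-8| + log|-2| + log|-7| = 8.0507
Step 3: Zeros inside |z| < 11: 7, -4, -8, -2, -7
Step 4: Jensen sum = log(11/7) + log(11/4) + log(11/8) + log(11/2) + log(11/7) = 3.9388
Step 5: n(R) = number of terms in the Jensen sum = count of zeros inside |z| < 11 = 5

5


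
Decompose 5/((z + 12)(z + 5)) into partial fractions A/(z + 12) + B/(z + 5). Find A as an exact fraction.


Step 1: Multiply both sides by (z + 12) and set z = -12
Step 2: A = 5 / (-12 + 5)
Step 3: A = 5 / (-7)
Step 4: A = -5/7

-5/7


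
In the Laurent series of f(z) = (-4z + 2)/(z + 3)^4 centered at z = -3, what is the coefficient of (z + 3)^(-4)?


Step 1: Write the numerator in powers of (z + 3): -4z + 2 = -4(z + 3) + (-4*(-3) + 2) = -4(z + 3) + 14
Step 2: Divide by (z + 3)^4: f(z) = 14(z + 3)^(-4) - 4(z + 3)^(-3)
Step 3: This finite sum is the Laurent series of f about z = -3.
Step 4: Coefficient of (z + 3)^(-4) = -4*(-3) + 2 = 14

14


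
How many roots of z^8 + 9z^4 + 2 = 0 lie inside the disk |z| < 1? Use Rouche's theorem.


Step 1: On |z| = 1 the three terms have sizes |z^8| = 1^8 = 1, |9z^4| = 9*1^4 = 9, |2| = 2
Step 2: The dominant term is g(z) = 9z^4; let h(z) = z^8 + 2 so f = g + h
Step 3: On |z| = 1: |g| = 9 and |h| <= 1 + 2 = 3
Step 4: Since 9 > 3, |h| < |g| on |z| = 1, so by Rouche f has the same number of zeros as g inside |z| < 1
Step 5: g(z) = 9z^4 has 4 zeros (at the origin, multiplicity 4) inside |z| < 1. Answer = 4

4


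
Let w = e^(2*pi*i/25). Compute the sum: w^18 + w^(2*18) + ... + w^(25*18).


Step 1: The sum sum_{j=1}^{n} w^(k*j) equals n if n | k, else 0.
Step 2: Here n = 25, k = 18
Step 3: Does n divide k? 25 | 18 -> False
Step 4: Sum = 0

0
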